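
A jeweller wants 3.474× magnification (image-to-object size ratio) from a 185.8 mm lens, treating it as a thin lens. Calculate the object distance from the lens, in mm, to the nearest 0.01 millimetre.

239.28 mm

With m = dᵢ/dₒ and 1/f = 1/dₒ + 1/dᵢ, substituting dᵢ = m·dₒ gives 1/f = (1 + 1/m)/dₒ, hence dₒ = f·(1 + 1/m).
dₒ = 185.8 × (1 + 1/3.474) = 185.8 × 1.28785 ≈ 239.283 mm.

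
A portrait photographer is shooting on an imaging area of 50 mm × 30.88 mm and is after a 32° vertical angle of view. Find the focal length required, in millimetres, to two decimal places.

From α = 2·arctan(h/2f) we get f = h / (2·tan(α/2)).
With h = 30.88 mm and α/2 = 16°, tan(α/2) ≈ 0.28675, so f ≈ 30.88 / 0.57349 ≈ 53.8457 mm.

53.85 mm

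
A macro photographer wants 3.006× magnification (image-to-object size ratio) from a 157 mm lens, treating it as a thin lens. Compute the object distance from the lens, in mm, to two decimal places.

209.23 mm

With m = dᵢ/dₒ and 1/f = 1/dₒ + 1/dᵢ, substituting dᵢ = m·dₒ gives 1/f = (1 + 1/m)/dₒ, hence dₒ = f·(1 + 1/m).
dₒ = 157 × (1 + 1/3.006) = 157 × 1.33267 ≈ 209.229 mm.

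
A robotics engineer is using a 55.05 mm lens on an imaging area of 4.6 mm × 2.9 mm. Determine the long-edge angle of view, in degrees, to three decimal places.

Angle of view α = 2·arctan(w/2f) with w = 4.6 mm and f = 55.05 mm.
w/2f = 0.04178; arctan(0.04178) ≈ 2.3924°, so α ≈ 4.7849°.

4.785°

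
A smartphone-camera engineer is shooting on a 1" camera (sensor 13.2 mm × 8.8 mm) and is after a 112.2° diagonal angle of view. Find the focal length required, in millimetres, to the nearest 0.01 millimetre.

5.33 mm

Sensor diagonal = √(13.2² + 8.8²) = √251.6800 ≈ 15.8644 mm.
From α = 2·arctan(d/2f) we get f = d / (2·tan(α/2)).
With d = 15.8644 mm and α/2 = 56.1°, tan(α/2) ≈ 1.48816, so f ≈ 15.8644 / 2.97631 ≈ 5.3302 mm.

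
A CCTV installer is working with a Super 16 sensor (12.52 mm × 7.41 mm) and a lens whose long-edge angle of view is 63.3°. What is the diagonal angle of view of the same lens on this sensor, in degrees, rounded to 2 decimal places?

From the long-edge AOV: f = 12.52 / (2·tan(31.65°)) = 12.52 / 1.23282 ≈ 10.1556 mm.
Sensor diagonal = √(12.52² + 7.41²) = √211.6585 ≈ 14.5485 mm.
Diagonal AOV = 2·arctan(14.5485 / (2 × 10.1556)) = 2·arctan(0.71628) ≈ 71.2264°.

71.23°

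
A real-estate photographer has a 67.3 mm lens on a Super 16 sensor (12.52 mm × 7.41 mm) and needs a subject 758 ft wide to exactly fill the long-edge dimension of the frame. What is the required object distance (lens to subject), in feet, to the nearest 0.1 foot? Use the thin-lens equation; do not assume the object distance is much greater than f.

4074.8 ft

W: 758 ft × 304.8 mm/ft = 231038.39 mm.
Magnification m = w/W = dᵢ/dₒ; combined with 1/f = 1/dₒ + 1/dᵢ this gives dₒ = f·(1 + W/w).
dₒ = 67.3 mm × (1 + 231038/12.52) = 67.3 × 18454.5457 ≈ 1241990.928 mm = 1241990.928/304.8 ft = 4074.77 ft.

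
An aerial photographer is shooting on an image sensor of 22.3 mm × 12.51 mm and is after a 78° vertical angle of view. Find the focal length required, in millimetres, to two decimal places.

From α = 2·arctan(h/2f) we get f = h / (2·tan(α/2)).
With h = 12.51 mm and α/2 = 39°, tan(α/2) ≈ 0.80978, so f ≈ 12.51 / 1.61957 ≈ 7.7243 mm.

7.72 mm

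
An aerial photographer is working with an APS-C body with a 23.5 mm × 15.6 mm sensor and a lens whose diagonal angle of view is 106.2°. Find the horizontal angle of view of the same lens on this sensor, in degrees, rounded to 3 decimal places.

95.950°

Sensor diagonal = √(23.5² + 15.6²) = √795.6100 ≈ 28.2066 mm.
From the diagonal AOV: f = 28.2066 / (2·tan(53.1°)) = 28.2066 / 2.66375 ≈ 10.5890 mm.
Horizontal AOV = 2·arctan(23.5 / (2 × 10.5890)) = 2·arctan(1.10964) ≈ 95.9500°.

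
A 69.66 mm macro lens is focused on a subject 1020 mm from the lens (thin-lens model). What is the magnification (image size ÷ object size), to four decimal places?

0.0733×

Thin lens: 1/f = 1/dₒ + 1/dᵢ → 1/dᵢ = 1/69.66 − 1/1020 = 0.0133750 mm⁻¹, so dᵢ ≈ 74.7661 mm.
Magnification m = dᵢ/dₒ = 74.7661/1020 ≈ 0.07330.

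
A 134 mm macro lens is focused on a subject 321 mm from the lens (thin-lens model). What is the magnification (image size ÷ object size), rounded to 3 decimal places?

0.717×

Thin lens: 1/f = 1/dₒ + 1/dᵢ → 1/dᵢ = 1/134 − 1/321 = 0.0043474 mm⁻¹, so dᵢ ≈ 230.0214 mm.
Magnification m = dᵢ/dₒ = 230.0214/321 ≈ 0.71658.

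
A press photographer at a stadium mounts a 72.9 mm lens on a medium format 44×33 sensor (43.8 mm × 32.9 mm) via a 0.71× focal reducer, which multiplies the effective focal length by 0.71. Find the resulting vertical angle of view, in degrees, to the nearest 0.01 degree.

Effective focal length f = 72.9 × 0.71 = 51.759 mm.
α = 2·arctan(32.9 / (2 × 51.759)) = 2·arctan(0.31782) ≈ 35.2625°.

35.26°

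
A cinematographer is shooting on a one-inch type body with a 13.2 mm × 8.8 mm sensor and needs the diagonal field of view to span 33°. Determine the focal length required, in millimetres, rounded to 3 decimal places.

Sensor diagonal = √(13.2² + 8.8²) = √251.6800 ≈ 15.8644 mm.
From α = 2·arctan(d/2f) we get f = d / (2·tan(α/2)).
With d = 15.8644 mm and α/2 = 16.5°, tan(α/2) ≈ 0.29621, so f ≈ 15.8644 / 0.59243 ≈ 26.7787 mm.

26.779 mm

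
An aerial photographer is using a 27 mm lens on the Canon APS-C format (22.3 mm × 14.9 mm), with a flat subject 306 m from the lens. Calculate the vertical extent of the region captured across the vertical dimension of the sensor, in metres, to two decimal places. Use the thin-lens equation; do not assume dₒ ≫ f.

dₒ: 306 m = 306000 mm.
Similar triangles through the lens centre give W/dₒ = h/dᵢ; with 1/f = 1/dₒ + 1/dᵢ this gives W = h·(dₒ − f)/f.
W = 14.9 mm × (306000 − 27) / 27 = 14.9 × 11332.3333 ≈ 168851.767 mm = 168.852 m.

168.85 m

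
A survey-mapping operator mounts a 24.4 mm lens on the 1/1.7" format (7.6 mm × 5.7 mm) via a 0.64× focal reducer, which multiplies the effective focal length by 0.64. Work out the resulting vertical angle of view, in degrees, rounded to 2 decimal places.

20.69°

Effective focal length f = 24.4 × 0.64 = 15.616 mm.
α = 2·arctan(5.7 / (2 × 15.616)) = 2·arctan(0.18251) ≈ 20.6859°.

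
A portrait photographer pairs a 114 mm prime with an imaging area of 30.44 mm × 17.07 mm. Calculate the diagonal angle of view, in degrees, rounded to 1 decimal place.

Sensor diagonal = √(30.44² + 17.07²) = √1217.9785 ≈ 34.8995 mm.
Angle of view α = 2·arctan(d/2f) with d = 34.8995 mm and f = 114 mm.
d/2f = 0.15307; arctan(0.15307) ≈ 8.7026°, so α ≈ 17.4052°.

17.4°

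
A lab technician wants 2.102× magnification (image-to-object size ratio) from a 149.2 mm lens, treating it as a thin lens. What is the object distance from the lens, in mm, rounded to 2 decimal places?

220.18 mm

With m = dᵢ/dₒ and 1/f = 1/dₒ + 1/dᵢ, substituting dᵢ = m·dₒ gives 1/f = (1 + 1/m)/dₒ, hence dₒ = f·(1 + 1/m).
dₒ = 149.2 × (1 + 1/2.102) = 149.2 × 1.47574 ≈ 220.180 mm.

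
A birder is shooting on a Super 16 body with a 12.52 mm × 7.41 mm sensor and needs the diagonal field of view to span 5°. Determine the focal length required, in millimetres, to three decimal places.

166.608 mm

Sensor diagonal = √(12.52² + 7.41²) = √211.6585 ≈ 14.5485 mm.
From α = 2·arctan(d/2f) we get f = d / (2·tan(α/2)).
With d = 14.5485 mm and α/2 = 2.5°, tan(α/2) ≈ 0.04366, so f ≈ 14.5485 / 0.08732 ≈ 166.6076 mm.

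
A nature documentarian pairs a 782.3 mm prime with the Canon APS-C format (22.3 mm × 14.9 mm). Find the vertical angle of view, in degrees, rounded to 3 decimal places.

1.091°

Angle of view α = 2·arctan(h/2f) with h = 14.9 mm and f = 782.3 mm.
h/2f = 0.00952; arctan(0.00952) ≈ 0.5456°, so α ≈ 1.0912°.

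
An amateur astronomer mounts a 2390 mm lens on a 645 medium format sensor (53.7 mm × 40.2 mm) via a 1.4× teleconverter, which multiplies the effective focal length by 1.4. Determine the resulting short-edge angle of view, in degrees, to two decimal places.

Effective focal length f = 2390 × 1.4 = 3346 mm.
α = 2·arctan(40.2 / (2 × 3346)) = 2·arctan(0.00601) ≈ 0.6884°.

0.69°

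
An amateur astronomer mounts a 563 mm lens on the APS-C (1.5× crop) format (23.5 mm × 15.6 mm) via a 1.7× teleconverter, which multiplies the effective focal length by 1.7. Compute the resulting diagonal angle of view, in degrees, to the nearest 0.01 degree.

1.69°

Effective focal length f = 563 × 1.7 = 957.1 mm.
Sensor diagonal = √(23.5² + 15.6²) = √795.6100 ≈ 28.2066 mm.
α = 2·arctan(28.207 / (2 × 957.1)) = 2·arctan(0.01474) ≈ 1.6884°.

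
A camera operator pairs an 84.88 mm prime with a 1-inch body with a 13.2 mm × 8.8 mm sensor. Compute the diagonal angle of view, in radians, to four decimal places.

Sensor diagonal = √(13.2² + 8.8²) = √251.6800 ≈ 15.8644 mm.
Angle of view α = 2·arctan(d/2f) with d = 15.8644 mm and f = 84.88 mm.
d/2f = 0.09345; arctan(0.09345) ≈ 0.0932 rad, so α ≈ 0.1864 rad.

0.1864 rad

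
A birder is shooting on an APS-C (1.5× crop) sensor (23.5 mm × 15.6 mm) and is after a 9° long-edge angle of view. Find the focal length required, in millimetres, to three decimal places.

149.298 mm

From α = 2·arctan(w/2f) we get f = w / (2·tan(α/2)).
With w = 23.5 mm and α/2 = 4.5°, tan(α/2) ≈ 0.07870, so f ≈ 23.5 / 0.15740 ≈ 149.2979 mm.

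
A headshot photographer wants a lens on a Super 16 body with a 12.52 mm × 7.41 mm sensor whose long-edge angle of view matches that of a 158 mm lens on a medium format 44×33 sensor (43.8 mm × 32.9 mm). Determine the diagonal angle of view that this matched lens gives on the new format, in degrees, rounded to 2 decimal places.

18.30°

Equal long-edge AOV ⇒ f₂ = f₁ · 12.52/43.8 = 158 × 0.28584 ≈ 45.1635 mm.
Sensor diagonal = √(12.52² + 7.41²) = √211.6585 ≈ 14.5485 mm.
Diagonal AOV on the new format = 2·arctan(14.5485 / (2 × 45.1635)) = 2·arctan(0.16106) ≈ 18.2995°.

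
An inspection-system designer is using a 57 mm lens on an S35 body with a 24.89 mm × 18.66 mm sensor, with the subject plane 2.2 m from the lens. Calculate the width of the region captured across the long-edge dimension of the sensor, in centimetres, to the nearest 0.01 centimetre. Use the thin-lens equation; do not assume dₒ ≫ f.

dₒ: 2.2 m = 2200 mm.
Similar triangles through the lens centre give W/dₒ = w/dᵢ; with 1/f = 1/dₒ + 1/dᵢ this gives W = w·(dₒ − f)/f.
W = 24.89 mm × (2200 − 57) / 57 = 24.89 × 37.5965 ≈ 935.777 mm = 93.5777 cm.

93.58 cm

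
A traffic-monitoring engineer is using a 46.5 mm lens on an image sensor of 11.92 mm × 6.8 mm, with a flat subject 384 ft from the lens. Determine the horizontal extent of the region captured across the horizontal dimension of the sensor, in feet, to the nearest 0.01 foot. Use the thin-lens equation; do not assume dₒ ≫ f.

98.40 ft

dₒ: 384 ft × 304.8 mm/ft = 117043.20 mm.
Similar triangles through the lens centre give W/dₒ = w/dᵢ; with 1/f = 1/dₒ + 1/dᵢ this gives W = w·(dₒ − f)/f.
W = 11.92 mm × (117043 − 46.5) / 46.5 = 11.92 × 2516.0580 ≈ 29991.411 mm = 29991.411/304.8 ft = 98.397 ft.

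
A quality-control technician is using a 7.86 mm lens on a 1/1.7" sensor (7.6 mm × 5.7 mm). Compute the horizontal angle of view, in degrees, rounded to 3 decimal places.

51.604°

Angle of view α = 2·arctan(w/2f) with w = 7.6 mm and f = 7.86 mm.
w/2f = 0.48346; arctan(0.48346) ≈ 25.8019°, so α ≈ 51.6039°.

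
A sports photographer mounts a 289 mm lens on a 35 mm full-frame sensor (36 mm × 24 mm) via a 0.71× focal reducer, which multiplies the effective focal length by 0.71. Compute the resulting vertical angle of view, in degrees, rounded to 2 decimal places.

Effective focal length f = 289 × 0.71 = 205.19 mm.
α = 2·arctan(24 / (2 × 205.19)) = 2·arctan(0.05848) ≈ 6.6940°.

6.69°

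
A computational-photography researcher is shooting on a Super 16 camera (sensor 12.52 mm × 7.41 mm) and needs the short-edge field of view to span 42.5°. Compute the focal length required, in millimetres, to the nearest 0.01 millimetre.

9.53 mm

From α = 2·arctan(h/2f) we get f = h / (2·tan(α/2)).
With h = 7.41 mm and α/2 = 21.25°, tan(α/2) ≈ 0.38888, so f ≈ 7.41 / 0.77776 ≈ 9.5274 mm.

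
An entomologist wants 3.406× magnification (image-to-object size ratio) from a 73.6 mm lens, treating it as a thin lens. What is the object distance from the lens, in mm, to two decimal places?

95.21 mm

With m = dᵢ/dₒ and 1/f = 1/dₒ + 1/dᵢ, substituting dᵢ = m·dₒ gives 1/f = (1 + 1/m)/dₒ, hence dₒ = f·(1 + 1/m).
dₒ = 73.6 × (1 + 1/3.406) = 73.6 × 1.29360 ≈ 95.209 mm.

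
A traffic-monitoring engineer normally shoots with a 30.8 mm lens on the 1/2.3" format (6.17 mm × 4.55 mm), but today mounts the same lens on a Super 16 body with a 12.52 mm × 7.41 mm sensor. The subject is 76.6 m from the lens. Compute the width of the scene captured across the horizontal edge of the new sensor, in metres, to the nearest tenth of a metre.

The focal length stays 30.8 mm; the relevant sensor dimension is now w = 12.52 mm. Object distance dₒ = 76.6 m = 76600 mm.
Thin-lens field width W = w·(dₒ − f)/f = 12.52 × (76600 − 30.8)/30.8 ≈ 31124.883 mm = 31.1249 m.

31.1 m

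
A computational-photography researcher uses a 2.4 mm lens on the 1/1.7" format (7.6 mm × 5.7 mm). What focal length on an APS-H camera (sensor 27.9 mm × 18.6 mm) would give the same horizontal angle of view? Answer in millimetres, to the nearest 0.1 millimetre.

8.8 mm

Equal angle of view means equal width/f ratio, so f₂ = f₁ · (width₂/width₁) = 2.4 × 27.9/7.6.
f₂ = 2.4 × 3.67105 ≈ 8.811 mm.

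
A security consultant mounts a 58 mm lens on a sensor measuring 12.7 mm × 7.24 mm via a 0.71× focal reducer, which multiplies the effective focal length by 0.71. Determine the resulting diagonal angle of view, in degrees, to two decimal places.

20.13°

Effective focal length f = 58 × 0.71 = 41.18 mm.
Sensor diagonal = √(12.7² + 7.24²) = √213.7076 ≈ 14.6187 mm.
α = 2·arctan(14.619 / (2 × 41.18)) = 2·arctan(0.17750) ≈ 20.1301°.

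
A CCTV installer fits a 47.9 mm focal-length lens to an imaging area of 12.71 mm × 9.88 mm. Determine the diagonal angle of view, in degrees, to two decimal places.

19.08°

Sensor diagonal = √(12.71² + 9.88²) = √259.1585 ≈ 16.0984 mm.
Angle of view α = 2·arctan(d/2f) with d = 16.0984 mm and f = 47.9 mm.
d/2f = 0.16804; arctan(0.16804) ≈ 9.5390°, so α ≈ 19.0779°.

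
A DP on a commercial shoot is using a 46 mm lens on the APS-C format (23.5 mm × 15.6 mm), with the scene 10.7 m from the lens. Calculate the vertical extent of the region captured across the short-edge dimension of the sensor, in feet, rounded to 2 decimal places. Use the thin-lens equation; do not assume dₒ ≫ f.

dₒ: 10.7 m = 10700 mm.
Similar triangles through the lens centre give W/dₒ = h/dᵢ; with 1/f = 1/dₒ + 1/dᵢ this gives W = h·(dₒ − f)/f.
W = 15.6 mm × (10700 − 46) / 46 = 15.6 × 231.6087 ≈ 3613.096 mm = 3613.096/304.8 ft = 11.854 ft.

11.85 ft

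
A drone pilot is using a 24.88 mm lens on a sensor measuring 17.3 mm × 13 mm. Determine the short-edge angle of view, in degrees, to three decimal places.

Angle of view α = 2·arctan(h/2f) with h = 13 mm and f = 24.88 mm.
h/2f = 0.26125; arctan(0.26125) ≈ 14.6415°, so α ≈ 29.2830°.

29.283°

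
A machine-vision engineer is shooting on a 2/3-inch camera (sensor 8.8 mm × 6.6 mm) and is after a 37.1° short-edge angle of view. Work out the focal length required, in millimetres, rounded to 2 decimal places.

From α = 2·arctan(h/2f) we get f = h / (2·tan(α/2)).
With h = 6.6 mm and α/2 = 18.55°, tan(α/2) ≈ 0.33557, so f ≈ 6.6 / 0.67113 ≈ 9.8341 mm.

9.83 mm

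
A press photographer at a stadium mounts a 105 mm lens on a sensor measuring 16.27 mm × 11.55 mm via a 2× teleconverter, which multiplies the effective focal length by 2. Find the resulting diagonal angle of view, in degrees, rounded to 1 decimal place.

5.4°

Effective focal length f = 105 × 2 = 210 mm.
Sensor diagonal = √(16.27² + 11.55²) = √398.1154 ≈ 19.9528 mm.
α = 2·arctan(19.953 / (2 × 210)) = 2·arctan(0.04751) ≈ 5.4398°.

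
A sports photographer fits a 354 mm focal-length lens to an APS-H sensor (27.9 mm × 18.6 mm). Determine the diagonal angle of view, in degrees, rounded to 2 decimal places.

Sensor diagonal = √(27.9² + 18.6²) = √1124.3700 ≈ 33.5316 mm.
Angle of view α = 2·arctan(d/2f) with d = 33.5316 mm and f = 354 mm.
d/2f = 0.04736; arctan(0.04736) ≈ 2.7116°, so α ≈ 5.4231°.

5.42°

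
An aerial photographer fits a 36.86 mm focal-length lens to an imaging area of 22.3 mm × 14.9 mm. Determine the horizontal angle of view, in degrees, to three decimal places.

33.661°

Angle of view α = 2·arctan(w/2f) with w = 22.3 mm and f = 36.86 mm.
w/2f = 0.30250; arctan(0.30250) ≈ 16.8304°, so α ≈ 33.6607°.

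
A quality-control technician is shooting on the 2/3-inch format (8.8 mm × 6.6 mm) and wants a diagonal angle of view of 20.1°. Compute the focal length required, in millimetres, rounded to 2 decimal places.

31.03 mm

Sensor diagonal = √(8.8² + 6.6²) = √121.0000 ≈ 11.0000 mm.
From α = 2·arctan(d/2f) we get f = d / (2·tan(α/2)).
With d = 11.0000 mm and α/2 = 10.05°, tan(α/2) ≈ 0.17723, so f ≈ 11.0000 / 0.35445 ≈ 31.0337 mm.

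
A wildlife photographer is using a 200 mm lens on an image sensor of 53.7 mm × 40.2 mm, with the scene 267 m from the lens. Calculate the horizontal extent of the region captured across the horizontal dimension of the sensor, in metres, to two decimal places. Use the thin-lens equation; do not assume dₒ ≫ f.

dₒ: 267 m = 267000 mm.
Similar triangles through the lens centre give W/dₒ = w/dᵢ; with 1/f = 1/dₒ + 1/dᵢ this gives W = w·(dₒ − f)/f.
W = 53.7 mm × (267000 − 200) / 200 = 53.7 × 1334.0000 ≈ 71635.800 mm = 71.6358 m.

71.64 m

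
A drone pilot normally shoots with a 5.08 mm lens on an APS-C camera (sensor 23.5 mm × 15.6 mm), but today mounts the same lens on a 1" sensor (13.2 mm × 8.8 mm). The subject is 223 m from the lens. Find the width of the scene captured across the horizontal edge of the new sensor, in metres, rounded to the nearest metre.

The focal length stays 5.08 mm; the relevant sensor dimension is now w = 13.2 mm. Object distance dₒ = 223 m = 223000 mm.
Thin-lens field width W = w·(dₒ − f)/f = 13.2 × (223000 − 5.08)/5.08 ≈ 579435.619 mm = 579.436 m.

579 m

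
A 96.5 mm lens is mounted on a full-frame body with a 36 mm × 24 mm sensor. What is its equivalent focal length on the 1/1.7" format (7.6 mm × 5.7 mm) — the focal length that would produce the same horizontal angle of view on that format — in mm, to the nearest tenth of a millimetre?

Equal angle of view means equal width/f ratio, so f₂ = f₁ · (width₂/width₁) = 96.5 × 7.6/36.
f₂ = 96.5 × 0.21111 ≈ 20.372 mm.

20.4 mm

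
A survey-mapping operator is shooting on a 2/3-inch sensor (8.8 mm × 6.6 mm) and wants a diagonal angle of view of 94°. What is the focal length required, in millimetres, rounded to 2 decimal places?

Sensor diagonal = √(8.8² + 6.6²) = √121.0000 ≈ 11.0000 mm.
From α = 2·arctan(d/2f) we get f = d / (2·tan(α/2)).
With d = 11.0000 mm and α/2 = 47°, tan(α/2) ≈ 1.07237, so f ≈ 11.0000 / 2.14474 ≈ 5.1288 mm.

5.13 mm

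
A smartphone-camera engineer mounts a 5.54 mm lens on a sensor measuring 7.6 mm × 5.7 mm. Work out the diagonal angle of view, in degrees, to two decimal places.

Sensor diagonal = √(7.6² + 5.7²) = √90.2500 ≈ 9.5000 mm.
Angle of view α = 2·arctan(d/2f) with d = 9.5000 mm and f = 5.54 mm.
d/2f = 0.85740; arctan(0.85740) ≈ 40.6098°, so α ≈ 81.2196°.

81.22°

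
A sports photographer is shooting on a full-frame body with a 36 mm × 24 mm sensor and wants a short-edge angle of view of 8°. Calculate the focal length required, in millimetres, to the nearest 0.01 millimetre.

171.61 mm

From α = 2·arctan(h/2f) we get f = h / (2·tan(α/2)).
With h = 24 mm and α/2 = 4°, tan(α/2) ≈ 0.06993, so f ≈ 24 / 0.13985 ≈ 171.6080 mm.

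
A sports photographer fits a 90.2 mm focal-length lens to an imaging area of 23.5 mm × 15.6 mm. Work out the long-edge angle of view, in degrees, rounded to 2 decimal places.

14.84°

Angle of view α = 2·arctan(w/2f) with w = 23.5 mm and f = 90.2 mm.
w/2f = 0.13027; arctan(0.13027) ≈ 7.4219°, so α ≈ 14.8438°.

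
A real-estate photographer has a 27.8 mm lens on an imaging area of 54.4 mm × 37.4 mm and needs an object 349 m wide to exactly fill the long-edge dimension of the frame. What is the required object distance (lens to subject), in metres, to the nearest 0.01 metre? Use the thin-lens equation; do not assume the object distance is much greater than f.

178.38 m

W: 349 m = 349000 mm.
Magnification m = w/W = dᵢ/dₒ; combined with 1/f = 1/dₒ + 1/dᵢ this gives dₒ = f·(1 + W/w).
dₒ = 27.8 mm × (1 + 349000/54.4) = 27.8 × 6416.4412 ≈ 178377.065 mm = 178.377 m.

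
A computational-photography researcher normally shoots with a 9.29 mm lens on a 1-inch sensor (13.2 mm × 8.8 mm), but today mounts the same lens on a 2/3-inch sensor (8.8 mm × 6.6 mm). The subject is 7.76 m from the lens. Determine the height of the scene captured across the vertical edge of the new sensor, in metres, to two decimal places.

The focal length stays 9.29 mm; the relevant sensor dimension is now h = 6.6 mm. Object distance dₒ = 7.76 m = 7760 mm.
Thin-lens field height W = h·(dₒ − f)/f = 6.6 × (7760 − 9.29)/9.29 ≈ 5506.425 mm = 5.50642 m.

5.51 m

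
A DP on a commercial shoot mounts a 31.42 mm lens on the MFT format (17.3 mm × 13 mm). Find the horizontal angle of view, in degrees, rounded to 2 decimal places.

30.78°

Angle of view α = 2·arctan(w/2f) with w = 17.3 mm and f = 31.42 mm.
w/2f = 0.27530; arctan(0.27530) ≈ 15.3924°, so α ≈ 30.7847°.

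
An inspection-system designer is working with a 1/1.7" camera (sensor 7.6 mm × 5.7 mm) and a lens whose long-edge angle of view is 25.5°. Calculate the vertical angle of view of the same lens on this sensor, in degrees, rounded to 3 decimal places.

19.264°

From the long-edge AOV: f = 7.6 / (2·tan(12.75°)) = 7.6 / 0.45255 ≈ 16.7936 mm.
Vertical AOV = 2·arctan(5.7 / (2 × 16.7936)) = 2·arctan(0.16971) ≈ 19.2635°.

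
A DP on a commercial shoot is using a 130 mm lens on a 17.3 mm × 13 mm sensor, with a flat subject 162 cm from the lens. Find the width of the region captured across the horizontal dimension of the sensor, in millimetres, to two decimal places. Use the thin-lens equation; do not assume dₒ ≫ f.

198.28 mm

dₒ: 162 cm = 1620 mm.
Similar triangles through the lens centre give W/dₒ = w/dᵢ; with 1/f = 1/dₒ + 1/dᵢ this gives W = w·(dₒ − f)/f.
W = 17.3 mm × (1620 − 130) / 130 = 17.3 × 11.4615 ≈ 198.285 mm.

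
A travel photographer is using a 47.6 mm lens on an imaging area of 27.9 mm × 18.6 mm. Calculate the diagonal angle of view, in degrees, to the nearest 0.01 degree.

38.81°

Sensor diagonal = √(27.9² + 18.6²) = √1124.3700 ≈ 33.5316 mm.
Angle of view α = 2·arctan(d/2f) with d = 33.5316 mm and f = 47.6 mm.
d/2f = 0.35222; arctan(0.35222) ≈ 19.4034°, so α ≈ 38.8069°.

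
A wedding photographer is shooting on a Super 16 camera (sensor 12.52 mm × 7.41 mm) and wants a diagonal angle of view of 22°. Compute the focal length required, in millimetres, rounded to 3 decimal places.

37.423 mm

Sensor diagonal = √(12.52² + 7.41²) = √211.6585 ≈ 14.5485 mm.
From α = 2·arctan(d/2f) we get f = d / (2·tan(α/2)).
With d = 14.5485 mm and α/2 = 11°, tan(α/2) ≈ 0.19438, so f ≈ 14.5485 / 0.38876 ≈ 37.4227 mm.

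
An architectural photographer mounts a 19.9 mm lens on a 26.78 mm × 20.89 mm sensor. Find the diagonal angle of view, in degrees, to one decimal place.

81.0°

Sensor diagonal = √(26.78² + 20.89²) = √1153.5605 ≈ 33.9641 mm.
Angle of view α = 2·arctan(d/2f) with d = 33.9641 mm and f = 19.9 mm.
d/2f = 0.85337; arctan(0.85337) ≈ 40.4764°, so α ≈ 80.9529°.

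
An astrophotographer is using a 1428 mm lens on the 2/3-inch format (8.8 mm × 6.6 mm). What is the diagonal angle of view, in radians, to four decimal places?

Sensor diagonal = √(8.8² + 6.6²) = √121.0000 ≈ 11.0000 mm.
Angle of view α = 2·arctan(d/2f) with d = 11.0000 mm and f = 1428 mm.
d/2f = 0.00385; arctan(0.00385) ≈ 0.0039 rad, so α ≈ 0.0077 rad.

0.0077 rad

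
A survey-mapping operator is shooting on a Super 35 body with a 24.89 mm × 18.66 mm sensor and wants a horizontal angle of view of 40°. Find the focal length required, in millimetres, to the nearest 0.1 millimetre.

34.2 mm

From α = 2·arctan(w/2f) we get f = w / (2·tan(α/2)).
With w = 24.89 mm and α/2 = 20°, tan(α/2) ≈ 0.36397, so f ≈ 24.89 / 0.72794 ≈ 34.1924 mm.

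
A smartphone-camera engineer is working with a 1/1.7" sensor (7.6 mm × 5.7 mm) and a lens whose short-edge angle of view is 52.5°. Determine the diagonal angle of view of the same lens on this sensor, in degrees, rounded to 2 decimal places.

78.83°

From the short-edge AOV: f = 5.7 / (2·tan(26.25°)) = 5.7 / 0.98629 ≈ 5.7792 mm.
Sensor diagonal = √(7.6² + 5.7²) = √90.2500 ≈ 9.5000 mm.
Diagonal AOV = 2·arctan(9.5000 / (2 × 5.7792)) = 2·arctan(0.82191) ≈ 78.8342°.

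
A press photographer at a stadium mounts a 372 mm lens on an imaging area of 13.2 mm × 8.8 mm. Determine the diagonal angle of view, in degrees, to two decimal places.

Sensor diagonal = √(13.2² + 8.8²) = √251.6800 ≈ 15.8644 mm.
Angle of view α = 2·arctan(d/2f) with d = 15.8644 mm and f = 372 mm.
d/2f = 0.02132; arctan(0.02132) ≈ 1.2215°, so α ≈ 2.4431°.

2.44°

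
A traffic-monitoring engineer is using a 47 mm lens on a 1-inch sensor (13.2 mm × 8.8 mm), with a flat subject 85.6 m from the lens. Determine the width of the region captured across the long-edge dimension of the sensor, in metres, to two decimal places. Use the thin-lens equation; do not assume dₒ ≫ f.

24.03 m

dₒ: 85.6 m = 85600 mm.
Similar triangles through the lens centre give W/dₒ = w/dᵢ; with 1/f = 1/dₒ + 1/dᵢ this gives W = w·(dₒ − f)/f.
W = 13.2 mm × (85600 − 47) / 47 = 13.2 × 1820.2766 ≈ 24027.651 mm = 24.0277 m.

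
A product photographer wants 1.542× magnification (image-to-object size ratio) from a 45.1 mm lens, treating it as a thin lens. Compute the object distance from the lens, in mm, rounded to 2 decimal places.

74.35 mm

With m = dᵢ/dₒ and 1/f = 1/dₒ + 1/dᵢ, substituting dᵢ = m·dₒ gives 1/f = (1 + 1/m)/dₒ, hence dₒ = f·(1 + 1/m).
dₒ = 45.1 × (1 + 1/1.542) = 45.1 × 1.64851 ≈ 74.348 mm.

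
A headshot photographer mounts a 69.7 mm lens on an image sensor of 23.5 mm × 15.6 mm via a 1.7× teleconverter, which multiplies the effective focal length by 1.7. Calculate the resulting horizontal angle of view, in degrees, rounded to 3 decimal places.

11.326°

Effective focal length f = 69.7 × 1.7 = 118.49 mm.
α = 2·arctan(23.5 / (2 × 118.49)) = 2·arctan(0.09916) ≈ 11.3264°.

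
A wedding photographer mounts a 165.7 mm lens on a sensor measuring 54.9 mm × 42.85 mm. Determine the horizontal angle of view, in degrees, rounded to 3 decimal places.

18.812°

Angle of view α = 2·arctan(w/2f) with w = 54.9 mm and f = 165.7 mm.
w/2f = 0.16566; arctan(0.16566) ≈ 9.4062°, so α ≈ 18.8125°.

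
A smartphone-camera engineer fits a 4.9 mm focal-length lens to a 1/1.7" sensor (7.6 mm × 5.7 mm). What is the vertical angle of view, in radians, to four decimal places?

1.0536 rad

Angle of view α = 2·arctan(h/2f) with h = 5.7 mm and f = 4.9 mm.
h/2f = 0.58163; arctan(0.58163) ≈ 0.5268 rad, so α ≈ 1.0536 rad.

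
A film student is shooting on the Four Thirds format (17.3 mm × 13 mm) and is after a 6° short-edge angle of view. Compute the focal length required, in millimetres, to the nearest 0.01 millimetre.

From α = 2·arctan(h/2f) we get f = h / (2·tan(α/2)).
With h = 13 mm and α/2 = 3°, tan(α/2) ≈ 0.05241, so f ≈ 13 / 0.10482 ≈ 124.0274 mm.

124.03 mm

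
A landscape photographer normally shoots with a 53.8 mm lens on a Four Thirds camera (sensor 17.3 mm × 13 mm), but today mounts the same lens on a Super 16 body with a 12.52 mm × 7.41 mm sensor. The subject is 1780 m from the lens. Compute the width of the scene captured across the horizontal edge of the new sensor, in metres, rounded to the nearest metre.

The focal length stays 53.8 mm; the relevant sensor dimension is now w = 12.52 mm. Object distance dₒ = 1780 m = 1.78e+06 mm.
Thin-lens field width W = w·(dₒ − f)/f = 12.52 × (1.78e+06 − 53.8)/53.8 ≈ 414217.963 mm = 414.218 m.

414 m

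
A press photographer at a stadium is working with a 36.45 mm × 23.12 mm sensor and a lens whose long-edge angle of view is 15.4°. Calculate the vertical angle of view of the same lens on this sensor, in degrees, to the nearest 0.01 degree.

From the long-edge AOV: f = 36.45 / (2·tan(7.7°)) = 36.45 / 0.27041 ≈ 134.7950 mm.
Vertical AOV = 2·arctan(23.12 / (2 × 134.7950)) = 2·arctan(0.08576) ≈ 9.8034°.

9.80°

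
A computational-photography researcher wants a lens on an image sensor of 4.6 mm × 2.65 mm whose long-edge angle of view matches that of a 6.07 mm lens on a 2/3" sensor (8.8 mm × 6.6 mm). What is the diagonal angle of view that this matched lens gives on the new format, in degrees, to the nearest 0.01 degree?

79.83°

Equal long-edge AOV ⇒ f₂ = f₁ · 4.6/8.8 = 6.07 × 0.52273 ≈ 3.1730 mm.
Sensor diagonal = √(4.6² + 2.65²) = √28.1825 ≈ 5.3087 mm.
Diagonal AOV on the new format = 2·arctan(5.3087 / (2 × 3.1730)) = 2·arctan(0.83656) ≈ 79.8289°.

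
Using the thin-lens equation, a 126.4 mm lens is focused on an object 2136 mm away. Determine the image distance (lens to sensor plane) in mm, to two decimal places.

1/dᵢ = 1/f − 1/dₒ = 1/126.4 − 1/2136 = 0.0074432 mm⁻¹.
dᵢ = 1/0.0074432 ≈ 134.3503 mm.

134.35 mm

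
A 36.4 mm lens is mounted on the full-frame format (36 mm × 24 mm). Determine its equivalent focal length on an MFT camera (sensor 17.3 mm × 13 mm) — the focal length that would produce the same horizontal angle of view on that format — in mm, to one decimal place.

Equal angle of view means equal width/f ratio, so f₂ = f₁ · (width₂/width₁) = 36.4 × 17.3/36.
f₂ = 36.4 × 0.48056 ≈ 17.492 mm.

17.5 mm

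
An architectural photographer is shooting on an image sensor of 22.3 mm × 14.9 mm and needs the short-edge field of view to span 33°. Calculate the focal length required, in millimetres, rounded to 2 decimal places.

From α = 2·arctan(h/2f) we get f = h / (2·tan(α/2)).
With h = 14.9 mm and α/2 = 16.5°, tan(α/2) ≈ 0.29621, so f ≈ 14.9 / 0.59243 ≈ 25.1508 mm.

25.15 mm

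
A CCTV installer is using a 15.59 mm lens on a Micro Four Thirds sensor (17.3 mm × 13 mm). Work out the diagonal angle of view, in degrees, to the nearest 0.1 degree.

69.5°

Sensor diagonal = √(17.3² + 13²) = √468.2900 ≈ 21.6400 mm.
Angle of view α = 2·arctan(d/2f) with d = 21.6400 mm and f = 15.59 mm.
d/2f = 0.69403; arctan(0.69403) ≈ 34.7620°, so α ≈ 69.5240°.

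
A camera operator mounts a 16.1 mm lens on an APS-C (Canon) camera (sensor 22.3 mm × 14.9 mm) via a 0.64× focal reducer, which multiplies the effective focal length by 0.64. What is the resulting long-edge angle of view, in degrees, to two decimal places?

Effective focal length f = 16.1 × 0.64 = 10.304 mm.
α = 2·arctan(22.3 / (2 × 10.304)) = 2·arctan(1.08210) ≈ 94.5164°.

94.52°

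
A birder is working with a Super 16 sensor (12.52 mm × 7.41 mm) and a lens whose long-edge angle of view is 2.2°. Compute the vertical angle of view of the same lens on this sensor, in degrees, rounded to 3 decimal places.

1.302°

From the long-edge AOV: f = 12.52 / (2·tan(1.1°)) = 12.52 / 0.03840 ≈ 326.0250 mm.
Vertical AOV = 2·arctan(7.41 / (2 × 326.0250)) = 2·arctan(0.01136) ≈ 1.3022°.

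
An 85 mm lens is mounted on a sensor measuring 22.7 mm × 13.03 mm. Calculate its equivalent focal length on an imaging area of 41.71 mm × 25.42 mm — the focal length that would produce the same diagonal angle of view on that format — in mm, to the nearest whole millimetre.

Sensor diagonal = √(22.7² + 13.03²) = √685.0709 ≈ 26.1739 mm.
Sensor diagonal = √(41.71² + 25.42²) = √2385.9005 ≈ 48.8457 mm.
Equal angle of view means equal diagonal/f ratio, so f₂ = f₁ · (diagonal₂/diagonal₁) = 85 × 48.8457/26.1739.
f₂ = 85 × 1.86620 ≈ 158.627 mm.

159 mm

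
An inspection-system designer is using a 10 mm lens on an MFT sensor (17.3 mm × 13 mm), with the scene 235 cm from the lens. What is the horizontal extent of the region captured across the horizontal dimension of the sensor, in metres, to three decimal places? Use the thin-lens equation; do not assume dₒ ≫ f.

dₒ: 235 cm = 2350 mm.
Similar triangles through the lens centre give W/dₒ = w/dᵢ; with 1/f = 1/dₒ + 1/dᵢ this gives W = w·(dₒ − f)/f.
W = 17.3 mm × (2350 − 10) / 10 = 17.3 × 234.0000 ≈ 4048.200 mm = 4.0482 m.

4.048 m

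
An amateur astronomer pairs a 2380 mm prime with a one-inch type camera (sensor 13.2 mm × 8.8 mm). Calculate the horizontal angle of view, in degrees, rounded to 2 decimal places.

0.32°

Angle of view α = 2·arctan(w/2f) with w = 13.2 mm and f = 2380 mm.
w/2f = 0.00277; arctan(0.00277) ≈ 0.1589°, so α ≈ 0.3178°.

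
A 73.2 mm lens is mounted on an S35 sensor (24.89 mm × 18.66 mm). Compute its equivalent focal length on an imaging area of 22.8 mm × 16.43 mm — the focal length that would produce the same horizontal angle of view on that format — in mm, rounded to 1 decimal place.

67.1 mm

Equal angle of view means equal width/f ratio, so f₂ = f₁ · (width₂/width₁) = 73.2 × 22.8/24.89.
f₂ = 73.2 × 0.91603 ≈ 67.053 mm.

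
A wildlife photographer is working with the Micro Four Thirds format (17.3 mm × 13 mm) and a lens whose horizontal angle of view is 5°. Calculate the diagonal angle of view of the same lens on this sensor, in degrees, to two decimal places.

From the horizontal AOV: f = 17.3 / (2·tan(2.5°)) = 17.3 / 0.08732 ≈ 198.1176 mm.
Sensor diagonal = √(17.3² + 13²) = √468.2900 ≈ 21.6400 mm.
Diagonal AOV = 2·arctan(21.6400 / (2 × 198.1176)) = 2·arctan(0.05461) ≈ 6.2521°.

6.25°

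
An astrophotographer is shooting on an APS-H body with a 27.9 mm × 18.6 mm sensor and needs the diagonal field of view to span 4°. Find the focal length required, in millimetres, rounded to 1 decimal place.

480.1 mm

Sensor diagonal = √(27.9² + 18.6²) = √1124.3700 ≈ 33.5316 mm.
From α = 2·arctan(d/2f) we get f = d / (2·tan(α/2)).
With d = 33.5316 mm and α/2 = 2°, tan(α/2) ≈ 0.03492, so f ≈ 33.5316 / 0.06984 ≈ 480.1101 mm.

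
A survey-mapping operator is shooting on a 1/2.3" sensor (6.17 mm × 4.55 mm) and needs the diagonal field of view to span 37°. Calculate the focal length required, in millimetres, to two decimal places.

Sensor diagonal = √(6.17² + 4.55²) = √58.7714 ≈ 7.6663 mm.
From α = 2·arctan(d/2f) we get f = d / (2·tan(α/2)).
With d = 7.6663 mm and α/2 = 18.5°, tan(α/2) ≈ 0.33460, so f ≈ 7.6663 / 0.66919 ≈ 11.4560 mm.

11.46 mm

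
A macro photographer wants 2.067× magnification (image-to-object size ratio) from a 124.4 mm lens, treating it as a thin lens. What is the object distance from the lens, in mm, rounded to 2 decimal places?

184.58 mm

With m = dᵢ/dₒ and 1/f = 1/dₒ + 1/dᵢ, substituting dᵢ = m·dₒ gives 1/f = (1 + 1/m)/dₒ, hence dₒ = f·(1 + 1/m).
dₒ = 124.4 × (1 + 1/2.067) = 124.4 × 1.48379 ≈ 184.584 mm.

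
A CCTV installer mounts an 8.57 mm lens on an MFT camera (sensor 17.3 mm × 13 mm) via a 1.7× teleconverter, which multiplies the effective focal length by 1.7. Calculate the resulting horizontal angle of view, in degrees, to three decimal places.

Effective focal length f = 8.57 × 1.7 = 14.569 mm.
α = 2·arctan(17.3 / (2 × 14.569)) = 2·arctan(0.59373) ≈ 61.3974°.

61.397°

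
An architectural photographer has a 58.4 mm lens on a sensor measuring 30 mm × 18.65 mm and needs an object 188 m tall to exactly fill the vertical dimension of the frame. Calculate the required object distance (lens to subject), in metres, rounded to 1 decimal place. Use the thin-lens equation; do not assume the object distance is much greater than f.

588.8 m

W: 188 m = 188000 mm.
Magnification m = h/W = dᵢ/dₒ; combined with 1/f = 1/dₒ + 1/dᵢ this gives dₒ = f·(1 + W/h).
dₒ = 58.4 mm × (1 + 188000/18.65) = 58.4 × 10081.4290 ≈ 588755.451 mm = 588.755 m.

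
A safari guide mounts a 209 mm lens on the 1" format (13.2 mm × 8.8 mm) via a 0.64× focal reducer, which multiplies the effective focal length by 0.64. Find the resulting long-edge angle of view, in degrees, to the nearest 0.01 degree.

5.65°

Effective focal length f = 209 × 0.64 = 133.76 mm.
α = 2·arctan(13.2 / (2 × 133.76)) = 2·arctan(0.04934) ≈ 5.6496°.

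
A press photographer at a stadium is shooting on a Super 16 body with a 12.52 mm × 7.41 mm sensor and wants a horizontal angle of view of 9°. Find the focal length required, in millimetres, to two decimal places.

79.54 mm

From α = 2·arctan(w/2f) we get f = w / (2·tan(α/2)).
With w = 12.52 mm and α/2 = 4.5°, tan(α/2) ≈ 0.07870, so f ≈ 12.52 / 0.15740 ≈ 79.5408 mm.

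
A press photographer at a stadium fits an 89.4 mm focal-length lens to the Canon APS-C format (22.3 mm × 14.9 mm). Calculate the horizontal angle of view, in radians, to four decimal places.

Angle of view α = 2·arctan(w/2f) with w = 22.3 mm and f = 89.4 mm.
w/2f = 0.12472; arctan(0.12472) ≈ 0.1241 rad, so α ≈ 0.2482 rad.

0.2482 rad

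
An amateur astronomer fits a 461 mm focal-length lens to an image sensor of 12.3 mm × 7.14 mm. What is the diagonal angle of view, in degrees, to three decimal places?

1.767°

Sensor diagonal = √(12.3² + 7.14²) = √202.2696 ≈ 14.2222 mm.
Angle of view α = 2·arctan(d/2f) with d = 14.2222 mm and f = 461 mm.
d/2f = 0.01543; arctan(0.01543) ≈ 0.8837°, so α ≈ 1.7675°.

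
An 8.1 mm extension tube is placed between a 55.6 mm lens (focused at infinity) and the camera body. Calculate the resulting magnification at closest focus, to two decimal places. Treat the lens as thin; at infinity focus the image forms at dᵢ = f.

0.15×

The tube moves the image plane from f to f + e, so dᵢ = 55.6 + 8.1 = 63.7 mm. Focus is achieved when 1/f = 1/dₒ + 1/dᵢ, giving dₒ = 1/(1/f − 1/(f+e)).
Magnification m = dᵢ/dₒ = (f+e)·(1/f − 1/(f+e)) = e/f = 8.1/55.6 ≈ 0.1457.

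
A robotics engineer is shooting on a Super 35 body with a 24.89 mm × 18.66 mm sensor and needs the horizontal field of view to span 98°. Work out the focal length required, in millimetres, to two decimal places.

10.82 mm

From α = 2·arctan(w/2f) we get f = w / (2·tan(α/2)).
With w = 24.89 mm and α/2 = 49°, tan(α/2) ≈ 1.15037, so f ≈ 24.89 / 2.30074 ≈ 10.8183 mm.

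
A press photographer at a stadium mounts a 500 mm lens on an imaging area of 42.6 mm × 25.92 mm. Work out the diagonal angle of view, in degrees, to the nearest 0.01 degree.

Sensor diagonal = √(42.6² + 25.92²) = √2486.6064 ≈ 49.8659 mm.
Angle of view α = 2·arctan(d/2f) with d = 49.8659 mm and f = 500 mm.
d/2f = 0.04987; arctan(0.04987) ≈ 2.8547°, so α ≈ 5.7095°.

5.71°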